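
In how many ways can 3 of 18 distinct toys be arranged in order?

P(18,3) = 18!/(18-3)! = 18!/15!.

Final answer: P(18,3) = 4896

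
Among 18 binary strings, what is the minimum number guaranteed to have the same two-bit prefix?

There are 4 possible values for two-bit prefix. With 18 binary strings and 4 categories, by pigeonhole: ceiling(18/4).

Final answer: 5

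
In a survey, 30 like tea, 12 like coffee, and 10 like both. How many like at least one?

|A union B| = |A| + |B| - |A intersect B| = 30 + 12 - 10.

Final answer: 32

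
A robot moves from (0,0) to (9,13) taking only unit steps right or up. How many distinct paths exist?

Each path has 9 right steps and 13 up steps in some order (22 steps total).
Choose which 13 of the 22 steps are up: C(22,13).

Final answer: C(22,13) = 497420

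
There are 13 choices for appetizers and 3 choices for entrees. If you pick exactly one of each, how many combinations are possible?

By the multiplication principle: 13 x 3.

Final answer: 39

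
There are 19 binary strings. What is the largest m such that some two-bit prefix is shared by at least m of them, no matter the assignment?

There are 4 possible values for two-bit prefix. With 19 binary strings and 4 categories, by pigeonhole: ceiling(19/4).

Final answer: 5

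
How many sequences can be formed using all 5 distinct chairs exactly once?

The number of ways to arrange 5 distinct objects is 5!.

Final answer: 5! = 120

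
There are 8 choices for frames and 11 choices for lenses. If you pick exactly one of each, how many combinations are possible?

By the multiplication principle: 8 x 11.

Final answer: 88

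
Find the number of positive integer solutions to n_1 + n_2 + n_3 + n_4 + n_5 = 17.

Substitute n'_i = n_i - 1 (so n'_i >= 0). Then sum n'_i = 17 - 5 = 12.
Stars and bars: C(12+5-1, 5-1) = C(16,4).

Final answer: C(16,4) = 1820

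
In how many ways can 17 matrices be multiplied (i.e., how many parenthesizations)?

This is counted by the nth Catalan number C_n. Here n = 17 - 1 = 16.
C_n = C(2n,n)/(n+1), so C_{16} = C(32,16)/17 = 601080390/17.

Final answer: C_{16} = 35357670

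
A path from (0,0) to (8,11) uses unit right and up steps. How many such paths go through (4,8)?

Paths (0,0)->(4,8): C(12,8) = 495.
Paths (4,8)->(8,11): C(7,3) = 35.
By multiplication principle: 495 x 35.

Final answer: 17325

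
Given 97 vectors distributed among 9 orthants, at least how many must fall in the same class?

By pigeonhole with 97 objects and 9 categories: ceiling(97/9).

Final answer: 11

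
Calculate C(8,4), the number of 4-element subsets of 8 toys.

C(8,4) = 8!/(4! x 4!).

Final answer: \binom{8}{4} = 70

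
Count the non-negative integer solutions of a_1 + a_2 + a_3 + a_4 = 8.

Stars and bars with 8 stars and 3 bars:
C(8+4-1, 4-1) = C(11,3).

Final answer: C(11,3) = 165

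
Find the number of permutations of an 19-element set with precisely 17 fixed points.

Choose which 17 elements are fixed: C(19,17) = 171.
Derange the remaining 2 using D(j) = (j-1)(D(j-1) + D(j-2)), D(0)=1, D(1)=0: D(2)=1.
Total: 171 x 1.

Final answer: C(19,17) D(2) = 171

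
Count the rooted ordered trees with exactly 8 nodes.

This is counted by the nth Catalan number C_n. Here n = 8 - 1 = 7.
C_n = C(2n,n)/(n+1), so C_{7} = C(14,7)/8 = 3432/8.

Final answer: C_{7} = 429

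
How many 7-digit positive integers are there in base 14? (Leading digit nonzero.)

These are the integers in [14^6, 14^7), so the count is 14^7 - 14^6 = 13 x 14^6.

Final answer: 97883968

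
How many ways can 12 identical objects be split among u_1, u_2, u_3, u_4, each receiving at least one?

Substitute u'_i = u_i - 1 (so u'_i >= 0). Then sum u'_i = 12 - 4 = 8.
Stars and bars: C(8+4-1, 4-1) = C(11,3).

Final answer: C(11,3) = 165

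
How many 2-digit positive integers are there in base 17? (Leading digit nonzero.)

In base 17, the leading digit has 16 choices (1..16); each of the remaining 1 digits has 17 choices.
Total: 16 x 17^1.

Final answer: 272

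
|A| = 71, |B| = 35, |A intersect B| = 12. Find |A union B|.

|A union B| = |A| + |B| - |A intersect B| = 71 + 35 - 12.

Final answer: 94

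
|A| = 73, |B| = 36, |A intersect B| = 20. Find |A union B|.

|A union B| = |A| + |B| - |A intersect B| = 73 + 36 - 20.

Final answer: 89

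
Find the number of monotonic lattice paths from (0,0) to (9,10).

Each path has 9 right steps and 10 up steps in some order (19 steps total).
Choose which 10 of the 19 steps are up: C(19,10).

Final answer: C(19,10) = 92378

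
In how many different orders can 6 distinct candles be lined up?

The number of ways to arrange 6 distinct objects is 6!.

Final answer: 6! = 720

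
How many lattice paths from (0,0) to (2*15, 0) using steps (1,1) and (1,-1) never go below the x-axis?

Total monotonic paths to (15,15): C(30,15) = 155117520.
Reflecting each bad path at its first crossing gives a bijection with paths to (14,16): C(30,16) = 145422675.
Valid Dyck paths: 155117520 - 145422675.
(This is the Catalan number C_{15}.)

Final answer: C_{15} = 9694845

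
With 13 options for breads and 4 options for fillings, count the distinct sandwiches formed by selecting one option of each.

By the multiplication principle: 13 x 4.

Final answer: 52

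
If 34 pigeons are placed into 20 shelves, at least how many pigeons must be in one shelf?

By the pigeonhole principle: ceiling(34/20).

Final answer: 2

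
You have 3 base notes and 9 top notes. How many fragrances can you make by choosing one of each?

By the multiplication principle: 3 x 9.

Final answer: 27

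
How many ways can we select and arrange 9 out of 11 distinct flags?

P(11,9) = 11!/(11-9)! = 11!/2!.

Final answer: P(11,9) = 19958400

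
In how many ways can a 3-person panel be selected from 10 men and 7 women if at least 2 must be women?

Sum over valid woman counts:
C(7,2)C(10,1) = 210
C(7,3)C(10,0) = 35
Total: 210 + 35.

Final answer: 245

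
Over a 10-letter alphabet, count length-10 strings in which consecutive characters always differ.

First character: 10 choices. Each subsequent: 9 choices (must differ from the previous one).
Total: 10 x 9^9.

Final answer: 10 x 9^{9} = 3874204890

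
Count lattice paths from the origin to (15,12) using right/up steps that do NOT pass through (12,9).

Total paths to (15,12): C(27,12) = 17383860.
Paths through (12,9): C(21,9) x C(6,3) = 5878600.
Avoiding (12,9): 17383860 - 5878600.

Final answer: 11505260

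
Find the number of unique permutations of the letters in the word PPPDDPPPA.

Letters (A:1, D:2, P:6). Total letters: 9.
Permutations = 9!/(6! x 2!).

Final answer: 252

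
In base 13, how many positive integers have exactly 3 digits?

In base 13, the leading digit has 12 choices (1..12); each of the remaining 2 digits has 13 choices.
Total: 12 x 13^2.

Final answer: 2028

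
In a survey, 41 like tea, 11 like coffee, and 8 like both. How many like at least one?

|A union B| = |A| + |B| - |A intersect B| = 41 + 11 - 8.

Final answer: 44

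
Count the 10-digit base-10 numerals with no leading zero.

These are the integers in [10^9, 10^10), so the count is 10^10 - 10^9 = 9 x 10^9.

Final answer: 9000000000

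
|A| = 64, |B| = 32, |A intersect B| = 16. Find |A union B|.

|A union B| = |A| + |B| - |A intersect B| = 64 + 32 - 16.

Final answer: 80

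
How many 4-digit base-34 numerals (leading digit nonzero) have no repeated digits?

First digit: 33 (nonzero). Second: 33 (not first). Third: 32, etc.
Total: 33 x 33 x 32 x 31.

Final answer: 1080288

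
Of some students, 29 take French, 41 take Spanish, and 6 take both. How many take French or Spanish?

|A union B| = |A| + |B| - |A intersect B| = 29 + 41 - 6.

Final answer: 64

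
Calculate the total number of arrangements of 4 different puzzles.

The number of ways to arrange 4 distinct objects is 4!.

Final answer: 4! = 24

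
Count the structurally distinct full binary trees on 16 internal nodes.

The structures are counted by the Catalan number C_n. Here n = 16.
C_n = C(2n,n) - C(2n,n+1), so C_{16} = C(32,16) - C(32,17) = 601080390 - 565722720.

Final answer: C_{16} = 35357670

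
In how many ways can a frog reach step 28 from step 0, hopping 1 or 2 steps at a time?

Let f(n) count the ways. The last step is size 1 or 2, so f(n) = f(n-1) + f(n-2) with f(1)=1, f(2)=2.
Computing successive values: f(1)=1, f(2)=2, f(3)=3, f(4)=5, f(5)=8, f(6)=13, f(7)=21, f(8)=34, f(9)=55, f(10)=89, f(11)=144, f(12)=233, f(13)=377, f(14)=610, f(15)=987, f(16)=1597, f(17)=2584, f(18)=4181, f(19)=6765, f(20)=10946, f(21)=17711, f(22)=28657, f(23)=46368, f(24)=75025, f(25)=121393, f(26)=196418, f(27)=317811, f(28)=514229.

Final answer: 514229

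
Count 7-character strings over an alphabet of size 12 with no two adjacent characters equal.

Let g(n) count such strings. g(1) = 12, and each valid string of length n-1 extends in 11 ways (any symbol but the last), so g(n) = 11 g(n-1).
Total: g(7) = 12 x 11^6.

Final answer: 12 x 11^{6} = 21258732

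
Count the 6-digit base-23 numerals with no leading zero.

Leading digit: 22 options (nonzero). Other 5 digit(s): 23 options each.
Total: 22 x 23^5.

Final answer: 141599546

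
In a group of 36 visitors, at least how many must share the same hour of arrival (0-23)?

There are 24 possible values for hour of arrival (0-23). With 36 visitors and 24 categories, by pigeonhole: ceiling(36/24).

Final answer: 2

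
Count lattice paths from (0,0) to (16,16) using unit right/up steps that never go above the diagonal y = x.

Total monotonic paths to (16,16): C(32,16) = 601080390.
Reflecting each bad path at its first crossing gives a bijection with paths to (15,17): C(32,17) = 565722720.
Valid Dyck paths: 601080390 - 565722720.
(Check: C(32,16) - C(32,17) = C(32,16)/17, the Catalan number C_{16}.)

Final answer: C_{16} = 35357670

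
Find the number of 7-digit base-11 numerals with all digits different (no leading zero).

First digit: 10 (nonzero). Second: 10 (not first). Third: 9, etc.
Total: 10 x 10 x 9 x 8 x 7 x 6 x 5.

Final answer: 1512000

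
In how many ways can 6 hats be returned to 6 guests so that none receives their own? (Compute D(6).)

Use the recurrence D(n) = (n-1)(D(n-1) + D(n-2)) with D(0)=1, D(1)=0.
D(2) = 1 x (0 + 1) = 1
D(3) = 2 x (1 + 0) = 2
D(4) = 3 x (2 + 1) = 9
D(5) = 4 x (9 + 2) = 44
D(6) = 5 x (D(5) + D(4)) = 5 x (44 + 9)

Final answer: D(6) = 265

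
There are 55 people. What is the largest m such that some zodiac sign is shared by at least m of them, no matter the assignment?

There are 12 possible values for zodiac sign. With 55 people and 12 categories, by pigeonhole: ceiling(55/12).

Final answer: 5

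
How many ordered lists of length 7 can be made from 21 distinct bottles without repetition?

P(21,7) = 21!/(21-7)! = 21!/14!.

Final answer: P(21,7) = 586051200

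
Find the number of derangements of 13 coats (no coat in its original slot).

Use the recurrence D(n) = (n-1)(D(n-1) + D(n-2)) with D(0)=1, D(1)=0.
D(2) = 1 x (0 + 1) = 1
D(3) = 2 x (1 + 0) = 2
D(4) = 3 x (2 + 1) = 9
D(5) = 4 x (9 + 2) = 44
D(6) = 5 x (44 + 9) = 265
D(7) = 6 x (265 + 44) = 1854
D(8) = 7 x (1854 + 265) = 14833
D(9) = 8 x (14833 + 1854) = 133496
D(10) = 9 x (133496 + 14833) = 1334961
D(11) = 10 x (1334961 + 133496) = 14684570
D(12) = 11 x (14684570 + 1334961) = 176214841
D(13) = 12 x (D(12) + D(11)) = 12 x (176214841 + 14684570)

Final answer: D(13) = 2290792932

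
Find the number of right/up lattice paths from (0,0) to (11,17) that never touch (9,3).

Total paths to (11,17): C(28,17) = 21474180.
Paths through (9,3): C(12,3) x C(16,14) = 26400.
Avoiding (9,3): 21474180 - 26400.

Final answer: 21447780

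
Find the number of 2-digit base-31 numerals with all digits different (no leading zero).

First digit: 30 (nonzero). Second: 30 (not first). Third: 29, etc.
Total: 30 x 30.

Final answer: 900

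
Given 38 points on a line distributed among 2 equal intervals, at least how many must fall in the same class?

By pigeonhole with 38 objects and 2 categories: ceiling(38/2).

Final answer: 19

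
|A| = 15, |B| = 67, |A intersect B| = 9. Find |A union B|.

|A union B| = |A| + |B| - |A intersect B| = 15 + 67 - 9.

Final answer: 73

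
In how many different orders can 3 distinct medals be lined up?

The number of ways to arrange 3 distinct objects is 3!.

Final answer: 3! = 6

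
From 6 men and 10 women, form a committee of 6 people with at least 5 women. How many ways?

Sum over valid woman counts:
C(10,5)C(6,1) = 1512
C(10,6)C(6,0) = 210
Total: 1512 + 210.

Final answer: 1722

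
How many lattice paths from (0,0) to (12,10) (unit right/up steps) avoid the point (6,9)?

Total paths to (12,10): C(22,10) = 646646.
Paths through (6,9): C(15,9) x C(7,1) = 35035.
Avoiding (6,9): 646646 - 35035.

Final answer: 611611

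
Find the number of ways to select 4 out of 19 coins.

C(19,4) = 19!/(4! x (19-4)!).

Final answer: C(19,4) = 3876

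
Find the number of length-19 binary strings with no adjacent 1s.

Classify by the final bit: ...0 gives a(n-1) strings, ...01 gives a(n-2) strings. Thus a(n) = a(n-1) + a(n-2) with a(1)=2, a(2)=3.
Building up term by term: a(1)=2, a(2)=3, a(3)=5, a(4)=8, a(5)=13, a(6)=21, a(7)=34, a(8)=55, a(9)=89, a(10)=144, a(11)=233, a(12)=377, a(13)=610, a(14)=987, a(15)=1597, a(16)=2584, a(17)=4181, a(18)=6765, a(19)=10946.

Final answer: 10946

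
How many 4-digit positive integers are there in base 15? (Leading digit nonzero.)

These are the integers in [15^3, 15^4), so the count is 15^4 - 15^3 = 14 x 15^3.

Final answer: 47250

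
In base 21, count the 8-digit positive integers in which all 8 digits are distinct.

The leading digit has 20 choices (anything but zero); the next has 20 (anything but the first), then 19, and so on, one fewer each time.
Total: 20 x 20 x 19 x 18 x 17 x 16 x 15 x 14.

Final answer: 7814016000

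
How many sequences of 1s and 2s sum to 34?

Condition on the final move: it is a 1-step (f(n-1) ways to get there) or a 2-step (f(n-2) ways), so f(n) = f(n-1) + f(n-2), with f(1)=1, f(2)=2.
Building up term by term: f(1)=1, f(2)=2, f(3)=3, f(4)=5, f(5)=8, f(6)=13, f(7)=21, f(8)=34, f(9)=55, f(10)=89, f(11)=144, f(12)=233, f(13)=377, f(14)=610, f(15)=987, f(16)=1597, f(17)=2584, f(18)=4181, f(19)=6765, f(20)=10946, f(21)=17711, f(22)=28657, f(23)=46368, f(24)=75025, f(25)=121393, f(26)=196418, f(27)=317811, f(28)=514229, f(29)=832040, f(30)=1346269, f(31)=2178309, f(32)=3524578, f(33)=5702887, f(34)=9227465.

Final answer: 9227465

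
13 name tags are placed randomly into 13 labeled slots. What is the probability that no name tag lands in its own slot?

Use the recurrence D(n) = (n-1)(D(n-1) + D(n-2)) with D(0)=1, D(1)=0.
Building up: D(2)=1, D(3)=2, D(4)=9, D(5)=44, D(6)=265, D(7)=1854, D(8)=14833, D(9)=133496, D(10)=1334961, D(11)=14684570, D(12)=176214841, D(13)=2290792932.
Total arrangements: 13! = 6227020800.
Probability = D(13)/13! = 63633137/172972800.

Final answer: D(13)/13! = 2290792932/6227020800 = 0.367879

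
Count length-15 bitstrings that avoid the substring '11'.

A valid string ends in 0 (append to any length-(n-1) valid string) or in 01 (append to any length-(n-2) valid string), so a(n) = a(n-1) + a(n-2) with a(1)=2, a(2)=3.
Computing successive values: a(1)=2, a(2)=3, a(3)=5, a(4)=8, a(5)=13, a(6)=21, a(7)=34, a(8)=55, a(9)=89, a(10)=144, a(11)=233, a(12)=377, a(13)=610, a(14)=987, a(15)=1597.

Final answer: 1597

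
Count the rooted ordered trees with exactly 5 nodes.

This is counted by the nth Catalan number C_n. Here n = 5 - 1 = 4.
C_n = (2n)!/(n!(n+1)!), so C_{4} = 8!/(4! x 5!) = C(8,4)/5 = 70/5.

Final answer: C_{4} = 14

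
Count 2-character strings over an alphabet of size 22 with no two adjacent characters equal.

Let g(n) count such strings. g(1) = 22, and each valid string of length n-1 extends in 21 ways (any symbol but the last), so g(n) = 21 g(n-1).
Total: g(2) = 22 x 21^1.

Final answer: 22 x 21^{1} = 462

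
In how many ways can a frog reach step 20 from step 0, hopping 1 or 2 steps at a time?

Condition on the final move: it is a 1-step (f(n-1) ways to get there) or a 2-step (f(n-2) ways), so f(n) = f(n-1) + f(n-2), with f(1)=1, f(2)=2.
Iterating the recurrence: f(1)=1, f(2)=2, f(3)=3, f(4)=5, f(5)=8, f(6)=13, f(7)=21, f(8)=34, f(9)=55, f(10)=89, f(11)=144, f(12)=233, f(13)=377, f(14)=610, f(15)=987, f(16)=1597, f(17)=2584, f(18)=4181, f(19)=6765, f(20)=10946.

Final answer: 10946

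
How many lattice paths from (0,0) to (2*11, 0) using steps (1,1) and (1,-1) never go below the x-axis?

Total monotonic paths to (11,11): C(22,11) = 705432.
Reflecting each bad path at its first crossing gives a bijection with paths to (10,12): C(22,12) = 646646.
Valid Dyck paths: 705432 - 646646.
(These counts are the Catalan numbers.)

Final answer: C_{11} = 58786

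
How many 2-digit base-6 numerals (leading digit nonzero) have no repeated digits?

The leading digit has 5 choices (anything but zero); the next has 5 (anything but the first), then 4, and so on, one fewer each time.
Total: 5 x 5.

Final answer: 25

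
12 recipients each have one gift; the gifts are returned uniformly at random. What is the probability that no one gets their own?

D(n) = (n-1)(D(n-1) + D(n-2)), D(0)=1, D(1)=0.
Building up: D(2)=1, D(3)=2, D(4)=9, D(5)=44, D(6)=265, D(7)=1854, D(8)=14833, D(9)=133496, D(10)=1334961, D(11)=14684570, D(12)=176214841.
Total arrangements: 12! = 479001600.
Probability = D(12)/12! = 16019531/43545600.

Final answer: D(12)/12! = 176214841/479001600 = 0.367879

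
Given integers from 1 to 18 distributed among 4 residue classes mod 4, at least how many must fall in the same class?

By pigeonhole with 18 objects and 4 categories: ceiling(18/4).

Final answer: 5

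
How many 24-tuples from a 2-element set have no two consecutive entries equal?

First character: 2 choices. Each subsequent: 1 choices (must differ from the previous one).
Total: 2 x 1^23.

Final answer: 2 x 1^{23} = 2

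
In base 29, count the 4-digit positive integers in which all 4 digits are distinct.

First digit: 28 (nonzero). Second: 28 (not first). Third: 27, etc.
Total: 28 x 28 x 27 x 26.

Final answer: 550368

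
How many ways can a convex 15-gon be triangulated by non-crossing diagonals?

The structures are counted by the Catalan number C_n. Here n = 15 - 2 = 13.
C_n = C(2n,n)/(n+1), so C_{13} = C(26,13)/14 = 10400600/14.

Final answer: C_{13} = 742900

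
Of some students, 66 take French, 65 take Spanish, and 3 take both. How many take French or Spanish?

|A union B| = |A| + |B| - |A intersect B| = 66 + 65 - 3.

Final answer: 128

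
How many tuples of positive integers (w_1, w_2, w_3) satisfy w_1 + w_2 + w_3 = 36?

Substitute w'_i = w_i - 1 (so w'_i >= 0). Then sum w'_i = 36 - 3 = 33.
Stars and bars: C(33+3-1, 3-1) = C(35,2).

Final answer: C(35,2) = 595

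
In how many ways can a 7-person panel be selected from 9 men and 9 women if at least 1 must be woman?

Sum over valid woman counts:
C(9,1)C(9,6) = 756
C(9,2)C(9,5) = 4536
C(9,3)C(9,4) = 10584
C(9,4)C(9,3) = 10584
C(9,5)C(9,2) = 4536
C(9,6)C(9,1) = 756
C(9,7)C(9,0) = 36
Total: 756 + 4536 + 10584 + 10584 + 4536 + 756 + 36.

Final answer: 31788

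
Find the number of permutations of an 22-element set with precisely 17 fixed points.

Choose which 17 elements are fixed: C(22,17) = 26334.
Derange the remaining 5 using D(j) = (j-1)(D(j-1) + D(j-2)), D(0)=1, D(1)=0: D(2)=1, D(3)=2, D(4)=9, D(5)=44.
Total: 26334 x 44.

Final answer: C(22,17) D(5) = 1158696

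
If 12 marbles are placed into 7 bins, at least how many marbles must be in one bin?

By the pigeonhole principle: ceiling(12/7).

Final answer: 2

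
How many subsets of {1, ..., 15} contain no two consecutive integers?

Let a(n) count such subsets of {1, ..., n}. Either n is excluded (a(n-1) ways) or n is included, forcing n-1 out (a(n-2) ways), so a(n) = a(n-1) + a(n-2) with a(1)=2, a(2)=3.
Iterating the recurrence: a(1)=2, a(2)=3, a(3)=5, a(4)=8, a(5)=13, a(6)=21, a(7)=34, a(8)=55, a(9)=89, a(10)=144, a(11)=233, a(12)=377, a(13)=610, a(14)=987, a(15)=1597.

Final answer: 1597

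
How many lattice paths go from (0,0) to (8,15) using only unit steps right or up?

Each path has 8 right steps and 15 up steps in some order (23 steps total).
Choose which 15 of the 23 steps are up: C(23,15).

Final answer: C(23,15) = 490314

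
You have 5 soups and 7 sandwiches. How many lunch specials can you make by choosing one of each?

By the multiplication principle: 5 x 7.

Final answer: 35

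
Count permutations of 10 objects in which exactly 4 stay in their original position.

Choose which 4 elements are fixed: C(10,4) = 210.
Derange the remaining 6 using D(j) = (j-1)(D(j-1) + D(j-2)), D(0)=1, D(1)=0: D(2)=1, D(3)=2, D(4)=9, D(5)=44, D(6)=265.
Total: 210 x 265.

Final answer: C(10,4) D(6) = 55650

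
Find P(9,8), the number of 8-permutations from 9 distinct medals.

P(9,8) = 9!/(9-8)! = 9!/1!.

Final answer: P(9,8) = 362880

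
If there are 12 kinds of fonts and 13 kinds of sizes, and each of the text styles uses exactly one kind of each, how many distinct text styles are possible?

By the multiplication principle: 12 x 13.

Final answer: 156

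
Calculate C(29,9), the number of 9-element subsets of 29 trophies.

C(29,9) = 29!/(9! x 20!).

Final answer: \binom{29}{9} = 10015005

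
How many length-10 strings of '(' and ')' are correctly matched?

The structures are counted by the Catalan number C_n. Here n = 5 (pairs).
Using C_0 = 1 and C_(k+1) = C_k x 2(2k+1)/(k+2), build up term by term: C_1=1, C_2=2, C_3=5, C_4=14, C_5=42.

Final answer: C_{5} = 42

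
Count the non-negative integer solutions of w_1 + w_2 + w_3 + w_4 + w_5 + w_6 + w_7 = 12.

Stars and bars with 12 stars and 6 bars:
C(12+7-1, 7-1) = C(18,6).

Final answer: C(18,6) = 18564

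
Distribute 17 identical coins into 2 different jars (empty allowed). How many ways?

Stars and bars: C(n+k-1, k-1) = C(18,1).

Final answer: C(18,1) = 18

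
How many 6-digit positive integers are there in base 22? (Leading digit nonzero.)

In base 22, the leading digit has 21 choices (1..21); each of the remaining 5 digits has 22 choices.
Total: 21 x 22^5.

Final answer: 108226272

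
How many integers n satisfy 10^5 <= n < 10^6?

The leading digit cannot be 0 (9 options); the other 5 digits can be anything (10 options each).
Total: 9 x 10^5.

Final answer: 900000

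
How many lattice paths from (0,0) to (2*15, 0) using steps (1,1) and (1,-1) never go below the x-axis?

Total monotonic paths to (15,15): C(30,15) = 155117520.
A path is bad iff it touches y = x + 1; reflecting its initial segment maps bad paths bijectively onto all paths to (14,16), of which there are C(30,16) = 145422675.
Valid Dyck paths: 155117520 - 145422675.
(Equivalently, C_{15} = C(30,15)/16 = 155117520/16.)

Final answer: C_{15} = 9694845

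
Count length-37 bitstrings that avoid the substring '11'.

Classify by the final bit: ...0 gives a(n-1) strings, ...01 gives a(n-2) strings. Thus a(n) = a(n-1) + a(n-2) with a(1)=2, a(2)=3.
Building up term by term: a(1)=2, a(2)=3, a(3)=5, a(4)=8, a(5)=13, a(6)=21, a(7)=34, a(8)=55, a(9)=89, a(10)=144, a(11)=233, a(12)=377, a(13)=610, a(14)=987, a(15)=1597, a(16)=2584, a(17)=4181, a(18)=6765, a(19)=10946, a(20)=17711, a(21)=28657, a(22)=46368, a(23)=75025, a(24)=121393, a(25)=196418, a(26)=317811, a(27)=514229, a(28)=832040, a(29)=1346269, a(30)=2178309, a(31)=3524578, a(32)=5702887, a(33)=9227465, a(34)=14930352, a(35)=24157817, a(36)=39088169, a(37)=63245986.

Final answer: 63245986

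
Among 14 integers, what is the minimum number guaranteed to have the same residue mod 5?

There are 5 possible values for residue mod 5. With 14 integers and 5 categories, by pigeonhole: ceiling(14/5).

Final answer: 3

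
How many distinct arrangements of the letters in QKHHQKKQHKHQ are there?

Letters (H:4, K:4, Q:4). Total letters: 12.
Permutations = 12!/(4! x 4! x 4!).

Final answer: 34650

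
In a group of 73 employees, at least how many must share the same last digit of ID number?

There are 10 possible values for last digit of ID number. With 73 employees and 10 categories, by pigeonhole: ceiling(73/10).

Final answer: 8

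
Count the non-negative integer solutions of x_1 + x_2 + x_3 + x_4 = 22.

Stars and bars with 22 stars and 3 bars:
C(22+4-1, 4-1) = C(25,3).

Final answer: C(25,3) = 2300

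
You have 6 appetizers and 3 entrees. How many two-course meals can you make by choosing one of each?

By the multiplication principle: 6 x 3.

Final answer: 18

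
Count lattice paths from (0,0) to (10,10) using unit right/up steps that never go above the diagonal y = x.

Total monotonic paths to (10,10): C(20,10) = 184756.
Reflecting each bad path at its first crossing gives a bijection with paths to (9,11): C(20,11) = 167960.
Valid Dyck paths: 184756 - 167960.
(This is the Catalan number C_{10}.)

Final answer: C_{10} = 16796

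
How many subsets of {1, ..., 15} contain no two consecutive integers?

Condition on whether n belongs to the subset: if not, any valid subset of {1, ..., n-1} works (a(n-1)); if so, n-1 is excluded and the rest is a valid subset of {1, ..., n-2} (a(n-2)). Hence a(n) = a(n-1) + a(n-2), a(1)=2, a(2)=3.
Computing successive values: a(1)=2, a(2)=3, a(3)=5, a(4)=8, a(5)=13, a(6)=21, a(7)=34, a(8)=55, a(9)=89, a(10)=144, a(11)=233, a(12)=377, a(13)=610, a(14)=987, a(15)=1597.

Final answer: 1597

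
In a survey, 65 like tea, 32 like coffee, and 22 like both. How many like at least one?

|A union B| = |A| + |B| - |A intersect B| = 65 + 32 - 22.

Final answer: 75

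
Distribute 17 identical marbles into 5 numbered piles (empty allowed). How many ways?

Stars and bars: C(n+k-1, k-1) = C(21,4).

Final answer: C(21,4) = 5985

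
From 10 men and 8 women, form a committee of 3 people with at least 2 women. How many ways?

Sum over valid woman counts:
C(8,2)C(10,1) = 280
C(8,3)C(10,0) = 56
Total: 280 + 56.

Final answer: 336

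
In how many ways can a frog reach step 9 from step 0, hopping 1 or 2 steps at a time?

Let f(n) count the ways. The last step is size 1 or 2, so f(n) = f(n-1) + f(n-2) with f(1)=1, f(2)=2.
Iterating the recurrence: f(1)=1, f(2)=2, f(3)=3, f(4)=5, f(5)=8, f(6)=13, f(7)=21, f(8)=34, f(9)=55.

Final answer: 55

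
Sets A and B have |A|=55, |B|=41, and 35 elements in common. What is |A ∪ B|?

|A union B| = |A| + |B| - |A intersect B| = 55 + 41 - 35.

Final answer: 61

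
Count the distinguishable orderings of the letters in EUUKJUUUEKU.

Letters (E:2, J:1, K:2, U:6). Total letters: 11.
Permutations = 11!/(6! x 2! x 2!).

Final answer: 13860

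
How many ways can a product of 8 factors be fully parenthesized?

This is counted by the nth Catalan number C_n. Here n = 8 - 1 = 7.
C_n = C(2n,n)/(n+1), so C_{7} = C(14,7)/8 = 3432/8.

Final answer: C_{7} = 429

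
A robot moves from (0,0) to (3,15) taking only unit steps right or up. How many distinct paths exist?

Each path has 3 right steps and 15 up steps in some order (18 steps total).
Choose which 15 of the 18 steps are up: C(18,15).

Final answer: C(18,15) = 816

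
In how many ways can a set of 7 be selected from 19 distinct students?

C(19,7) = 19!/(7! x (19-7)!).

Final answer: C(19,7) = 50388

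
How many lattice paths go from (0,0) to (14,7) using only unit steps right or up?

Each path has 14 right steps and 7 up steps in some order (21 steps total).
Choose which 7 of the 21 steps are up: C(21,7).

Final answer: C(21,7) = 116280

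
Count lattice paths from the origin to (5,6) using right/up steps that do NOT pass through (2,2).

Total paths to (5,6): C(11,6) = 462.
Paths through (2,2): C(4,2) x C(7,4) = 210.
Avoiding (2,2): 462 - 210.

Final answer: 252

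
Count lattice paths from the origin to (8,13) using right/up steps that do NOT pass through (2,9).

Total paths to (8,13): C(21,13) = 203490.
Paths through (2,9): C(11,9) x C(10,4) = 11550.
Avoiding (2,9): 203490 - 11550.

Final answer: 191940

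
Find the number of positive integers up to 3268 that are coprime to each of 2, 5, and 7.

|div by 2|=1634, |div by 5|=653, |div by 7|=466.
|div by 2&5|=326, |div by 2&7|=233, |div by 5&7|=93, |div by all|=46.
By inclusion-exclusion, divisible by at least one: 1634+653+466-326-233-93+46 = 2147.
Not divisible by any: 3268 - 2147.

Final answer: 1121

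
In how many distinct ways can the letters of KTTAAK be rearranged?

Letters (A:2, K:2, T:2). Total letters: 6.
Permutations = 6!/(2! x 2! x 2!).

Final answer: 90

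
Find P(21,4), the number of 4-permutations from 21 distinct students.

P(21,4) = 21!/(21-4)! = 21!/17!.

Final answer: P(21,4) = 143640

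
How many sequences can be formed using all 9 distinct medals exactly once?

The number of ways to arrange 9 distinct objects is 9!.

Final answer: 9! = 362880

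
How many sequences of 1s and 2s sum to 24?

Condition on the final move: it is a 1-step (f(n-1) ways to get there) or a 2-step (f(n-2) ways), so f(n) = f(n-1) + f(n-2), with f(1)=1, f(2)=2.
Iterating the recurrence: f(1)=1, f(2)=2, f(3)=3, f(4)=5, f(5)=8, f(6)=13, f(7)=21, f(8)=34, f(9)=55, f(10)=89, f(11)=144, f(12)=233, f(13)=377, f(14)=610, f(15)=987, f(16)=1597, f(17)=2584, f(18)=4181, f(19)=6765, f(20)=10946, f(21)=17711, f(22)=28657, f(23)=46368, f(24)=75025.

Final answer: 75025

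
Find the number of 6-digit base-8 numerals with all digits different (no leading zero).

The leading digit has 7 choices (anything but zero); the next has 7 (anything but the first), then 6, and so on, one fewer each time.
Total: 7 x 7 x 6 x 5 x 4 x 3.

Final answer: 17640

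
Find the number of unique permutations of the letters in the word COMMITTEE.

Letters (C:1, E:2, I:1, M:2, O:1, T:2). Total letters: 9.
Permutations = 9!/(2! x 2! x 2!).

Final answer: 45360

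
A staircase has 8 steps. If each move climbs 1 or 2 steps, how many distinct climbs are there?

Let f(n) count the ways. The last step is size 1 or 2, so f(n) = f(n-1) + f(n-2) with f(1)=1, f(2)=2.
Building up term by term: f(1)=1, f(2)=2, f(3)=3, f(4)=5, f(5)=8, f(6)=13, f(7)=21, f(8)=34.

Final answer: 34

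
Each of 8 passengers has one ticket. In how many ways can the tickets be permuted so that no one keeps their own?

Derangements satisfy D(n) = (n-1)(D(n-1) + D(n-2)), starting from D(0)=1, D(1)=0.
D(2) = 1 x (0 + 1) = 1
D(3) = 2 x (1 + 0) = 2
D(4) = 3 x (2 + 1) = 9
D(5) = 4 x (9 + 2) = 44
D(6) = 5 x (44 + 9) = 265
D(7) = 6 x (265 + 44) = 1854
D(8) = 7 x (D(7) + D(6)) = 7 x (1854 + 265)

Final answer: D(8) = 14833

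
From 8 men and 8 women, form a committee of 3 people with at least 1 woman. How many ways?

Sum over valid woman counts:
C(8,1)C(8,2) = 224
C(8,2)C(8,1) = 224
C(8,3)C(8,0) = 56
Total: 224 + 224 + 56.

Final answer: 504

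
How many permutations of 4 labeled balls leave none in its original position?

D(n) = (n-1)(D(n-1) + D(n-2)), D(0)=1, D(1)=0.
D(2) = 1 x (0 + 1) = 1
D(3) = 2 x (1 + 0) = 2
D(4) = 3 x (D(3) + D(2)) = 3 x (2 + 1)

Final answer: D(4) = 9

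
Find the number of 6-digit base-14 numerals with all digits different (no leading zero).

First digit: 13 (nonzero). Second: 13 (not first). Third: 12, etc.
Total: 13 x 13 x 12 x 11 x 10 x 9.

Final answer: 2007720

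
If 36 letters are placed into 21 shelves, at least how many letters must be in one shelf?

By the pigeonhole principle: ceiling(36/21).

Final answer: 2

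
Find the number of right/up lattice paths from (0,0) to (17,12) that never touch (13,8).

Total paths to (17,12): C(29,12) = 51895935.
Paths through (13,8): C(21,8) x C(8,4) = 14244300.
Avoiding (13,8): 51895935 - 14244300.

Final answer: 37651635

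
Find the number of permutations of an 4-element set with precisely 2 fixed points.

Choose which 2 elements are fixed: C(4,2) = 6.
Derange the remaining 2 using D(j) = (j-1)(D(j-1) + D(j-2)), D(0)=1, D(1)=0: D(2)=1.
Total: 6 x 1.

Final answer: C(4,2) D(2) = 6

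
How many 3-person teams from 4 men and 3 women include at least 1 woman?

Sum over valid woman counts:
C(3,1)C(4,2) = 18
C(3,2)C(4,1) = 12
C(3,3)C(4,0) = 1
Total: 18 + 12 + 1.

Final answer: 31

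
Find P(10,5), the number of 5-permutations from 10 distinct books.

P(10,5) = 10!/(10-5)! = 10!/5!.

Final answer: P(10,5) = 30240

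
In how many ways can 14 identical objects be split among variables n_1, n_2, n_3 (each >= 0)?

Stars and bars with 14 stars and 2 bars:
C(14+3-1, 3-1) = C(16,2).

Final answer: C(16,2) = 120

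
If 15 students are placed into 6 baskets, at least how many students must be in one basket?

By the pigeonhole principle: ceiling(15/6).

Final answer: 3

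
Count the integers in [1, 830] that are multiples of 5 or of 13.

Multiples of 5: 166. Multiples of 13: 63. Of both (lcm=65): 12.
By inclusion-exclusion: 166 + 63 - 12.

Final answer: 217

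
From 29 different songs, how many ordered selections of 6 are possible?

P(29,6) = 29!/(29-6)! = 29!/23!.

Final answer: P(29,6) = 342014400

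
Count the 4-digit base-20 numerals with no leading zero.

In base 20, the leading digit has 19 choices (1..19); each of the remaining 3 digits has 20 choices.
Total: 19 x 20^3.

Final answer: 152000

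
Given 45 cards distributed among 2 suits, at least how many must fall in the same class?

By pigeonhole with 45 objects and 2 categories: ceiling(45/2).

Final answer: 23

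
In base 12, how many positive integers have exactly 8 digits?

These are the integers in [12^7, 12^8), so the count is 12^8 - 12^7 = 11 x 12^7.

Final answer: 394149888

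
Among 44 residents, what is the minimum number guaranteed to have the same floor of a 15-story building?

There are 15 possible values for floor of a 15-story building. With 44 residents and 15 categories, by pigeonhole: ceiling(44/15).

Final answer: 3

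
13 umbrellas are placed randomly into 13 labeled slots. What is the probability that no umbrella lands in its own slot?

D(n) = (n-1)(D(n-1) + D(n-2)), D(0)=1, D(1)=0.
Building up: D(2)=1, D(3)=2, D(4)=9, D(5)=44, D(6)=265, D(7)=1854, D(8)=14833, D(9)=133496, D(10)=1334961, D(11)=14684570, D(12)=176214841, D(13)=2290792932.
Total arrangements: 13! = 6227020800.
Probability = D(13)/13! = 63633137/172972800.

Final answer: D(13)/13! = 2290792932/6227020800 = 0.367879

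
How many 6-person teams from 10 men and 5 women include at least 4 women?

Sum over valid woman counts:
C(5,4)C(10,2) = 225
C(5,5)C(10,1) = 10
Total: 225 + 10.

Final answer: 235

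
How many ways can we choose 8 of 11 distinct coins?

C(11,8) = 11!/(8! x (11-8)!).

Final answer: C(11,8) = 165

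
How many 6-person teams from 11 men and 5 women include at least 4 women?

Sum over valid woman counts:
C(5,4)C(11,2) = 275
C(5,5)C(11,1) = 11
Total: 275 + 11.

Final answer: 286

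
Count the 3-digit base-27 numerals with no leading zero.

Leading digit: 26 options (nonzero). Other 2 digit(s): 27 options each.
Total: 26 x 27^2.

Final answer: 18954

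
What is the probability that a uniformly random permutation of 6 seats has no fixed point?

Use the recurrence D(n) = (n-1)(D(n-1) + D(n-2)) with D(0)=1, D(1)=0.
Building up: D(2)=1, D(3)=2, D(4)=9, D(5)=44, D(6)=265.
Total arrangements: 6! = 720.
Probability = D(6)/6! = 53/144.

Final answer: D(6)/6! = 265/720 = 0.368056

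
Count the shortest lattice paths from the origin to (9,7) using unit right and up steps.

Each path has 9 right steps and 7 up steps in some order (16 steps total).
Choose which 7 of the 16 steps are up: C(16,7).

Final answer: C(16,7) = 11440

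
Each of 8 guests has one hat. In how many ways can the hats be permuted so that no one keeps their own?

Use the recurrence D(n) = (n-1)(D(n-1) + D(n-2)) with D(0)=1, D(1)=0.
D(2) = 1 x (0 + 1) = 1
D(3) = 2 x (1 + 0) = 2
D(4) = 3 x (2 + 1) = 9
D(5) = 4 x (9 + 2) = 44
D(6) = 5 x (44 + 9) = 265
D(7) = 6 x (265 + 44) = 1854
D(8) = 7 x (D(7) + D(6)) = 7 x (1854 + 265)

Final answer: D(8) = 14833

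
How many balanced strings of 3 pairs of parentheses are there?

This is a standard Catalan-number count: the answer is C_n. Here n = 3 (pairs).
C_n = C(2n,n) - C(2n,n+1), so C_{3} = C(6,3) - C(6,4) = 20 - 15.

Final answer: C_{3} = 5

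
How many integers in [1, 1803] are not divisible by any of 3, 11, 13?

|div by 3|=601, |div by 11|=163, |div by 13|=138.
|div by 3&11|=54, |div by 3&13|=46, |div by 11&13|=12, |div by all|=4.
By inclusion-exclusion, divisible by at least one: 601+163+138-54-46-12+4 = 794.
Not divisible by any: 1803 - 794.

Final answer: 1009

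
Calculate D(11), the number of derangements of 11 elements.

D(n) = (n-1)(D(n-1) + D(n-2)), D(0)=1, D(1)=0.
D(2) = 1 x (0 + 1) = 1
D(3) = 2 x (1 + 0) = 2
D(4) = 3 x (2 + 1) = 9
D(5) = 4 x (9 + 2) = 44
D(6) = 5 x (44 + 9) = 265
D(7) = 6 x (265 + 44) = 1854
D(8) = 7 x (1854 + 265) = 14833
D(9) = 8 x (14833 + 1854) = 133496
D(10) = 9 x (133496 + 14833) = 1334961
D(11) = 10 x (D(10) + D(9)) = 10 x (1334961 + 133496)

Final answer: D(11) = 14684570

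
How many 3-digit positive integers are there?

First digit: 9 choices (1-9). Each of the remaining 2 digits: 10 choices.
Total: 9 x 10^2.

Final answer: 900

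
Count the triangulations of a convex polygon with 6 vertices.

This is counted by the nth Catalan number C_n. Here n = 6 - 2 = 4.
C_n = C(2n,n) - C(2n,n+1), so C_{4} = C(8,4) - C(8,5) = 70 - 56.

Final answer: C_{4} = 14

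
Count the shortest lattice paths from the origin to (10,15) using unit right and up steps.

Each path has 10 right steps and 15 up steps in some order (25 steps total).
Choose which 15 of the 25 steps are up: C(25,15).

Final answer: C(25,15) = 3268760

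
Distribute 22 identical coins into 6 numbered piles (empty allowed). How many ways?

Stars and bars: C(n+k-1, k-1) = C(27,5).

Final answer: C(27,5) = 80730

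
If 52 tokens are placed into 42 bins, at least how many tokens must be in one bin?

By the pigeonhole principle: ceiling(52/42).

Final answer: 2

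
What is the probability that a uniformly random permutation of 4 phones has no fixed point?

Derangements satisfy D(n) = (n-1)(D(n-1) + D(n-2)), starting from D(0)=1, D(1)=0.
Building up: D(2)=1, D(3)=2, D(4)=9.
Total arrangements: 4! = 24.
Probability = D(4)/4! = 3/8.

Final answer: D(4)/4! = 9/24 = 0.375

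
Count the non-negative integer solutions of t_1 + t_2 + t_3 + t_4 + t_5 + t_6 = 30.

Stars and bars with 30 stars and 5 bars:
C(30+6-1, 6-1) = C(35,5).

Final answer: C(35,5) = 324632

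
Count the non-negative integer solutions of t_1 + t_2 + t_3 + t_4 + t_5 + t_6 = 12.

Stars and bars with 12 stars and 5 bars:
C(12+6-1, 6-1) = C(17,5).

Final answer: C(17,5) = 6188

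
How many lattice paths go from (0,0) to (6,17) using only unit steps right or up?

Each path has 6 right steps and 17 up steps in some order (23 steps total).
Choose which 17 of the 23 steps are up: C(23,17).

Final answer: C(23,17) = 100947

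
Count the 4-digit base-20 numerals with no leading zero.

Leading digit: 19 options (nonzero). Other 3 digit(s): 20 options each.
Total: 19 x 20^3.

Final answer: 152000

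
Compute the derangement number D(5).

Derangements satisfy D(n) = (n-1)(D(n-1) + D(n-2)), starting from D(0)=1, D(1)=0.
Building up: D(2)=1, D(3)=2, D(4)=9.
D(5) = 4 x (D(4) + D(3)) = 4 x (9 + 2).

Final answer: D(5) = 44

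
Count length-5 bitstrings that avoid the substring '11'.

A valid string ends in 0 (append to any length-(n-1) valid string) or in 01 (append to any length-(n-2) valid string), so a(n) = a(n-1) + a(n-2) with a(1)=2, a(2)=3.
Computing successive values: a(1)=2, a(2)=3, a(3)=5, a(4)=8, a(5)=13.

Final answer: 13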